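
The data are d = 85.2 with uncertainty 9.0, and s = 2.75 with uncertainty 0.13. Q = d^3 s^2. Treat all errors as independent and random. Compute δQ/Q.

0.331

Since Q is a product/quotient, work with relative uncertainties:
  (3·δd/d)² = (3×0.106)² = 0.100;  (2·δs/s)² = (2×0.0473)² = 0.00894
δQ/Q = √(0.109) = 0.331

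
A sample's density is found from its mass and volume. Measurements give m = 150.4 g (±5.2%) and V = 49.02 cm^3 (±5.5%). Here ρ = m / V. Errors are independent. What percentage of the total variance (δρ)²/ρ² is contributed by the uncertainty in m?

(δρ/ρ)² = (1·δm/m)² + (-1·δV/V)²
  m term: (1×0.0520)² = 0.00270
  V term: (-1×0.0550)² = 0.00303
Total = 0.00573. Share from m = 0.00270/0.00573 = 0.472.

47.2%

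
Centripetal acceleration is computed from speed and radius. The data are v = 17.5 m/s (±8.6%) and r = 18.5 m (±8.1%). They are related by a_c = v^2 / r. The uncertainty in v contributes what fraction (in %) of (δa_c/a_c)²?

(δa_c/a_c)² = (2·δv/v)² + (-1·δr/r)²
  v term: (2×0.0860)² = 0.0296
  r term: (-1×0.0810)² = 0.00656
Total = 0.0361. Share from v = 0.0296/0.0361 = 0.818.

81.8%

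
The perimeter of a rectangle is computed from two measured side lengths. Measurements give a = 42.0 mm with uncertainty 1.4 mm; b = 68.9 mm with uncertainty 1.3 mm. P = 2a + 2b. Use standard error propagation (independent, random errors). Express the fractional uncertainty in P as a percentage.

Sums and differences: (δP)² = Σ (cᵢ δxᵢ)².
  (2·δa)² = 7.84;  (2·δb)² = 6.76
δP = √(14.6) = 3.82 mm
P = 222 mm, so δP/P = 3.82/222 = 0.0172.

1.72%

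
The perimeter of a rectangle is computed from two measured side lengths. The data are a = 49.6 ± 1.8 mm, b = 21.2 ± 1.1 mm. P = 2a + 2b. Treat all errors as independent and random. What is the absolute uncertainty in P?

P is a linear combination, so absolute uncertainties add in quadrature:
  (2·δa)² = 13.0;  (2·δb)² = 4.84
δP = √(17.8) = 4.22 mm

4.22 mm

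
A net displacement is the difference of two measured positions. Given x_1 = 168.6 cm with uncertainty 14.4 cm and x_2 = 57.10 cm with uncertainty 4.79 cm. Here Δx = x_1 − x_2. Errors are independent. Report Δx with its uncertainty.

111.5 ± 15.2 cm

Δx is a linear combination, so absolute uncertainties add in quadrature:
  (δx_1)² = 207;  (δx_2)² = 22.9
δΔx = √(230) = 15.2 cm
Δx = 111.5 cm.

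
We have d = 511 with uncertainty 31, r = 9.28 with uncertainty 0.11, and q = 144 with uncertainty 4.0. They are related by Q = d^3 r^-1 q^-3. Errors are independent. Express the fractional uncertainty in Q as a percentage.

Q is a product of powers, so relative uncertainties combine in quadrature:
  (3·δd/d)² = (3×0.0607)² = 0.0331;  (-1·δr/r)² = (-1×0.0119)² = 0.000141;  (-3·δq/q)² = (-3×0.0278)² = 0.00694
δQ/Q = √(0.0402) = 0.201

20.1%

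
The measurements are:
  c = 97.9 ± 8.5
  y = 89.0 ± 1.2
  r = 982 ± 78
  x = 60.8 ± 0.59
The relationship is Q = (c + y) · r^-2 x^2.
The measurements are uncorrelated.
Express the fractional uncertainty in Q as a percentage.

Let u = c + y = 187. δu = √(δc² + δy²) = √(72.2 + 1.44) = 8.58, so δu/u = 0.0459.
Q is then a monomial in u, r, x:
δQ/Q = √((δu/u)² + (-2·δr/r)² + (2·δx/x)²) = √(0.00211 + 0.0252 + 0.000377) = 0.167

16.7%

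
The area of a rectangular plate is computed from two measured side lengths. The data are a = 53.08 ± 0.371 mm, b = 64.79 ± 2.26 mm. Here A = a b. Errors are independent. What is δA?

122 mm^2

For a monomial A ∝ a, b, fractional errors add in quadrature:
  (1·δa/a)² = (1×0.00699)² = 4.89e-05;  (1·δb/b)² = (1×0.0349)² = 0.00122
δA/A = √(0.00127) = 0.0356
A = 3439 mm^2, so δA = 0.0356 × 3439 = 122 mm^2.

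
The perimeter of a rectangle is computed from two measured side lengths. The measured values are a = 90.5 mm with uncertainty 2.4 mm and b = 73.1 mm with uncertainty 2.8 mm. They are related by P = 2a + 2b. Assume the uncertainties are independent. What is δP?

7.38 mm

For a sum/difference, combine absolute errors in quadrature:
  (2·δa)² = 23.0;  (2·δb)² = 31.4
δP = √(54.4) = 7.38 mm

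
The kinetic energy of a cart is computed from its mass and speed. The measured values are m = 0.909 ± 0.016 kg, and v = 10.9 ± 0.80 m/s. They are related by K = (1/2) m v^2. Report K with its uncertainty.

For a monomial K ∝ m, v^2, fractional errors add in quadrature:
  (1·δm/m)² = (1×0.0176)² = 0.000310;  (2·δv/v)² = (2×0.0734)² = 0.0215
δK/K = √(0.0219) = 0.148
K = 54.0 J, so δK = 0.148 × 54.0 = 7.98 J.

54.0 ± 7.98 J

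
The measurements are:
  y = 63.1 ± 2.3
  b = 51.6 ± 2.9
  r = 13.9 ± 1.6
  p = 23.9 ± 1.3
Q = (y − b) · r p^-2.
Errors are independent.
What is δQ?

0.100

Let u = y − b = 11.5. δu = √(δy² + δb²) = √(5.29 + 8.41) = 3.70, so δu/u = 0.322.
Q is then a monomial in u, r, p:
δQ/Q = √((δu/u)² + (1·δr/r)² + (-2·δp/p)²) = √(0.104 + 0.0132 + 0.0118) = 0.359
Q = 0.280, so δQ = 0.359 × 0.280 = 0.100.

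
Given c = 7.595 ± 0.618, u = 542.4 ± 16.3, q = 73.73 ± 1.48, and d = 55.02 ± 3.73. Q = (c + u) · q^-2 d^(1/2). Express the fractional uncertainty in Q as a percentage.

Let w = c + u = 550.0. δw = √(δc² + δu²) = √(0.382 + 266) = 16.3, so δw/w = 0.0297.
Q is then a monomial in w, q, d:
δQ/Q = √((δw/w)² + (-2·δq/q)² + (½·δd/d)²) = √(0.000880 + 0.00161 + 0.00115) = 0.0603

6.03%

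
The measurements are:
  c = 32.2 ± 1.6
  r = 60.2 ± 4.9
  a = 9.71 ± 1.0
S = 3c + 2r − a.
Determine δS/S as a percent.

5.29%

Each term contributes (cᵢ δxᵢ)² to (δS)²:
  (3·δc)² = 23.0;  (2·δr)² = 96.0;  (δa)² = 1.00
δS = √(120) = 11.0
S = 207, so δS/S = 11.0/207 = 0.0529.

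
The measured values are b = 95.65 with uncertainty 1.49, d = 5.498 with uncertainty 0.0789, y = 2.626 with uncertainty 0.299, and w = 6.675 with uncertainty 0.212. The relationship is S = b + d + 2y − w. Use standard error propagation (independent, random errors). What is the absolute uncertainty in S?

Sums and differences: (δS)² = Σ (cᵢ δxᵢ)².
  (δb)² = 2.22;  (δd)² = 0.00623;  (2·δy)² = 0.358;  (δw)² = 0.0449
δS = √(2.63) = 1.62

1.62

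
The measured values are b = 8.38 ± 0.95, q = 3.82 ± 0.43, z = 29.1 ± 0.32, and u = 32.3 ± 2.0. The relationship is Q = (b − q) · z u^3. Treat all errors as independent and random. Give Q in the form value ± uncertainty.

(4.47 ± 1.32) × 10^6

Let w = b − q = 4.56. δw = √(δb² + δq²) = √(0.902 + 0.185) = 1.04, so δw/w = 0.229.
Q is then a monomial in w, z, u:
δQ/Q = √((δw/w)² + (1·δz/z)² + (3·δu/u)²) = √(0.0523 + 0.000121 + 0.0345) = 0.295
Q = 4.47e+06, so δQ = 0.295 × 4.47e+06 = 1.32e+06.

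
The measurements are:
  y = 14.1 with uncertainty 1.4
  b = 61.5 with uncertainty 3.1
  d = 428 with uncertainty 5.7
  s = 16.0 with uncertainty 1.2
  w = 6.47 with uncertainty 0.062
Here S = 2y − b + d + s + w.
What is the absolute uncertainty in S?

7.17

For a sum/difference, combine absolute errors in quadrature:
  (2·δy)² = 7.84;  (δb)² = 9.61;  (δd)² = 32.5;  (δs)² = 1.44;  (δw)² = 0.00384
δS = √(51.4) = 7.17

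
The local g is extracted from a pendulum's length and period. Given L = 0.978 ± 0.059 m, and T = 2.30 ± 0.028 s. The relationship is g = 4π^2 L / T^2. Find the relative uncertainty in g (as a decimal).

For a monomial g ∝ L, T^-2, fractional errors add in quadrature:
  (1·δL/L)² = (1×0.0603)² = 0.00364;  (-2·δT/T)² = (-2×0.0122)² = 0.000593
δg/g = √(0.00423) = 0.0651

0.0651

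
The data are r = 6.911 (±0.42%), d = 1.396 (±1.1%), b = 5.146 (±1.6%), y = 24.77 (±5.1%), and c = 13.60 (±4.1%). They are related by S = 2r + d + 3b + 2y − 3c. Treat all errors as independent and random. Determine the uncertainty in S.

Each term contributes (cᵢ δxᵢ)² to (δS)²:
  (2·δr)² = 0.00337;  (δd)² = 0.000236;  (3·δb)² = 0.0610;  (2·δy)² = 6.38;  (3·δc)² = 2.80
δS = √(9.25) = 3.04

3.04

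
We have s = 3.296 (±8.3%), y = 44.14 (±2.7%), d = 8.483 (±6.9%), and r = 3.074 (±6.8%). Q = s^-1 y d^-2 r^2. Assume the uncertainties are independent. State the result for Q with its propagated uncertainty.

For a monomial Q ∝ s^-1, y, d^-2, r^2, fractional errors add in quadrature:
  (-1·δs/s)² = (-1×0.0830)² = 0.00689;  (1·δy/y)² = (1×0.0270)² = 0.000729;  (-2·δd/d)² = (-2×0.0690)² = 0.0190;  (2·δr/r)² = (2×0.0680)² = 0.0185
δQ/Q = √(0.0452) = 0.213
Q = 1.759, so δQ = 0.213 × 1.759 = 0.374.

1.759 ± 0.374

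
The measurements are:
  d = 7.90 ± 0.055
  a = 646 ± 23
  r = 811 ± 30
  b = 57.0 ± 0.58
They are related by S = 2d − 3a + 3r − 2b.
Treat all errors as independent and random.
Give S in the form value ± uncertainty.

397 ± 113

Sums and differences: (δS)² = Σ (cᵢ δxᵢ)².
  (2·δd)² = 0.0121;  (3·δa)² = 4760;  (3·δr)² = 8100;  (2·δb)² = 1.35
δS = √(12900) = 113
S = 397.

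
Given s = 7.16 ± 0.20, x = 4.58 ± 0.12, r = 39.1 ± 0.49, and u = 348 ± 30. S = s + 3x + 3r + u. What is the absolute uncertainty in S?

Absolute uncertainties add in quadrature for a linear combination:
  (δs)² = 0.0400;  (3·δx)² = 0.130;  (3·δr)² = 2.16;  (δu)² = 900
δS = √(902) = 30.0

30.0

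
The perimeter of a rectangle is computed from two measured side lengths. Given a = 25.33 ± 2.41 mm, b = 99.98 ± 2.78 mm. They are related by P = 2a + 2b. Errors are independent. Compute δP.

Sums and differences: (δP)² = Σ (cᵢ δxᵢ)².
  (2·δa)² = 23.2;  (2·δb)² = 30.9
δP = √(54.1) = 7.36 mm

7.36 mm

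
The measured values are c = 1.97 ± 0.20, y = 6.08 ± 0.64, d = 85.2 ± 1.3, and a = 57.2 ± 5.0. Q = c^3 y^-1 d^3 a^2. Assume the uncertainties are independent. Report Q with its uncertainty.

(2.54 ± 0.940) × 10^9

For a monomial Q ∝ c^3, y^-1, d^3, a^2, fractional errors add in quadrature:
  (3·δc/c)² = (3×0.102)² = 0.0928;  (-1·δy/y)² = (-1×0.105)² = 0.0111;  (3·δd/d)² = (3×0.0153)² = 0.00210;  (2·δa/a)² = (2×0.0874)² = 0.0306
δQ/Q = √(0.137) = 0.369
Q = 2.54e+09, so δQ = 0.369 × 2.54e+09 = 9.4e+08.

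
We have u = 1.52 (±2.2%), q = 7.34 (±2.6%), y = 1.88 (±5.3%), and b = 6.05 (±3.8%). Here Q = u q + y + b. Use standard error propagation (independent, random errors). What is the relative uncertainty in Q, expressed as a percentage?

Let p = u·q = 11.2. δp/p = √((1·δu/u)² + (1·δq/q)²) = √(0.000484 + 0.000676) = 0.0341, so δp = 0.380.
Q = p + y + b: δQ = √(δp² + δy² + δb²) = √(0.144 + 0.00993 + 0.0529) = 0.455
Q = 19.1, so δQ/Q = 0.455/19.1 = 0.0238.

2.38%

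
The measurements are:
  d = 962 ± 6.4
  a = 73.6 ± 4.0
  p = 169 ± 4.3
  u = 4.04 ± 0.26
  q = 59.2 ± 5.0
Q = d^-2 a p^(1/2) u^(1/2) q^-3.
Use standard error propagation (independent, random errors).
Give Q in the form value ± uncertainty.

For a monomial Q ∝ d^-2, a, p^(1/2), u^(1/2), q^-3, fractional errors add in quadrature:
  (-2·δd/d)² = (-2×0.00665)² = 0.000177;  (1·δa/a)² = (1×0.0543)² = 0.00295;  (½·δp/p)² = (0.5×0.0254)² = 0.000162;  (½·δu/u)² = (0.5×0.0644)² = 0.00104;  (-3·δq/q)² = (-3×0.0845)² = 0.0642
δQ/Q = √(0.0685) = 0.262
Q = 1e-08, so δQ = 0.262 × 1e-08 = 2.62e-09.

(1.00 ± 0.262) × 10^-8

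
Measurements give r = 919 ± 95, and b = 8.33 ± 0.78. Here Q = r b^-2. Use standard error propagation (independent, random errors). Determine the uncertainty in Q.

2.83

For a monomial Q ∝ r, b^-2, fractional errors add in quadrature:
  (1·δr/r)² = (1×0.103)² = 0.0107;  (-2·δb/b)² = (-2×0.0936)² = 0.0351
δQ/Q = √(0.0458) = 0.214
Q = 13.2, so δQ = 0.214 × 13.2 = 2.83.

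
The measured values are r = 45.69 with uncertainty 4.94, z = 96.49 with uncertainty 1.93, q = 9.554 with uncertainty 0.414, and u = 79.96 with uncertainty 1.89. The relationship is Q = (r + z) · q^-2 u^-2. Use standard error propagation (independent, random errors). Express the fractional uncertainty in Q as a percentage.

Let w = r + z = 142.2. δw = √(δr² + δz²) = √(24.4 + 3.72) = 5.30, so δw/w = 0.0373.
Q is then a monomial in w, q, u:
δQ/Q = √((δw/w)² + (-2·δq/q)² + (-2·δu/u)²) = √(0.00139 + 0.00751 + 0.00223) = 0.106

10.6%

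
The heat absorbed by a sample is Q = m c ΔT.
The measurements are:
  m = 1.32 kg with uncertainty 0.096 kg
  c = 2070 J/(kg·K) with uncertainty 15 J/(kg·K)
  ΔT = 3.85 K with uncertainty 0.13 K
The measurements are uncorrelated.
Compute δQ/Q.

For a monomial Q ∝ m, c, ΔT, fractional errors add in quadrature:
  (1·δm/m)² = (1×0.0727)² = 0.00529;  (1·δc/c)² = (1×0.00725)² = 5.25e-05;  (1·δΔT/ΔT)² = (1×0.0338)² = 0.00114
δQ/Q = √(0.00648) = 0.0805

0.0805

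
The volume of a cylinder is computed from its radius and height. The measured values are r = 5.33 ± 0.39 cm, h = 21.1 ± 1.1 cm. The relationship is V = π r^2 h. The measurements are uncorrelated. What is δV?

293 cm^3

Each factor contributes (exponent × relative error)² to (δV/V)²:
  (2·δr/r)² = (2×0.0732)² = 0.0214;  (1·δh/h)² = (1×0.0521)² = 0.00272
δV/V = √(0.0241) = 0.155
V = 1880 cm^3, so δV = 0.155 × 1880 = 293 cm^3.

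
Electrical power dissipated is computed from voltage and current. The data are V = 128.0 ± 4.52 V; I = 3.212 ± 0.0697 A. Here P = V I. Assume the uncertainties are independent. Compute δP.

17.0 W

Each factor contributes (exponent × relative error)² to (δP/P)²:
  (1·δV/V)² = (1×0.0353)² = 0.00125;  (1·δI/I)² = (1×0.0217)² = 0.000471
δP/P = √(0.00172) = 0.0414
P = 411.1 W, so δP = 0.0414 × 411.1 = 17.0 W.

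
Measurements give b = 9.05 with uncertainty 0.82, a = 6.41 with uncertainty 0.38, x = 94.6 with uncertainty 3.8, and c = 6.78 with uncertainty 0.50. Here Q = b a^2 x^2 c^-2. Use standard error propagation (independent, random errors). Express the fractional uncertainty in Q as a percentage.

Since Q is a product/quotient, work with relative uncertainties:
  (1·δb/b)² = (1×0.0906)² = 0.00821;  (2·δa/a)² = (2×0.0593)² = 0.0141;  (2·δx/x)² = (2×0.0402)² = 0.00645;  (-2·δc/c)² = (-2×0.0737)² = 0.0218
δQ/Q = √(0.0505) = 0.225

22.5%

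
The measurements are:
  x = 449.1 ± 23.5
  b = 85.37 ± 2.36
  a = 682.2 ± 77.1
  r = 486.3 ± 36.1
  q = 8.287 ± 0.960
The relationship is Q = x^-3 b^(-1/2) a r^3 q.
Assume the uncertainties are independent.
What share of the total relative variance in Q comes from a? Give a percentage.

12.7%

(δQ/Q)² = (-3·δx/x)² + (−½·δb/b)² + (1·δa/a)² + (3·δr/r)² + (1·δq/q)²
  x term: (-3×0.0523)² = 0.0246
  b term: (-0.5×0.0276)² = 0.000191
  a term: (1×0.113)² = 0.0128
  r term: (3×0.0742)² = 0.0496
  q term: (1×0.116)² = 0.0134
Total = 0.101. Share from a = 0.0128/0.101 = 0.127.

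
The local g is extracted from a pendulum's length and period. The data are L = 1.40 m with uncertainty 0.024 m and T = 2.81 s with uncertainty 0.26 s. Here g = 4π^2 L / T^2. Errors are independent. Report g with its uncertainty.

7.00 ± 1.30 m/s^2

Each factor contributes (exponent × relative error)² to (δg/g)²:
  (1·δL/L)² = (1×0.0171)² = 0.000294;  (-2·δT/T)² = (-2×0.0925)² = 0.0342
δg/g = √(0.0345) = 0.186
g = 7.00 m/s^2, so δg = 0.186 × 7.00 = 1.30 m/s^2.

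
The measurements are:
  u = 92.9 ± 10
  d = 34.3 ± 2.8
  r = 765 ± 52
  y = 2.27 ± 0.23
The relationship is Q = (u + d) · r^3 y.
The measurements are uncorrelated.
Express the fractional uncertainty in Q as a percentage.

Let w = u + d = 127. δw = √(δu² + δd²) = √(100 + 7.84) = 10.4, so δw/w = 0.0816.
Q is then a monomial in w, r, y:
δQ/Q = √((δw/w)² + (3·δr/r)² + (1·δy/y)²) = √(0.00667 + 0.0416 + 0.0103) = 0.242

24.2%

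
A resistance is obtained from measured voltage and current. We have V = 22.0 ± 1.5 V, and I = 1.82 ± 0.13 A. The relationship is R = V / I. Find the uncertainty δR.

R is a product of powers, so relative uncertainties combine in quadrature:
  (1·δV/V)² = (1×0.0682)² = 0.00465;  (-1·δI/I)² = (-1×0.0714)² = 0.00510
δR/R = √(0.00975) = 0.0987
R = 12.1 Ω, so δR = 0.0987 × 12.1 = 1.19 Ω.

1.19 Ω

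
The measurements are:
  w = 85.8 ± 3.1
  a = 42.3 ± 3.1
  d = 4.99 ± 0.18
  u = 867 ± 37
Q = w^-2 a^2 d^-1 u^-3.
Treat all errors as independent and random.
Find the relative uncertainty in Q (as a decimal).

0.211

Products/powers → add relative errors in quadrature, weighted by exponent:
  (-2·δw/w)² = (-2×0.0361)² = 0.00522;  (2·δa/a)² = (2×0.0733)² = 0.0215;  (-1·δd/d)² = (-1×0.0361)² = 0.00130;  (-3·δu/u)² = (-3×0.0427)² = 0.0164
δQ/Q = √(0.0444) = 0.211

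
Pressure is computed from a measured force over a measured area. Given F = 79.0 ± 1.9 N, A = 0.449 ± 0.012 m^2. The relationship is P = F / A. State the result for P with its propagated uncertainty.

176 ± 6.33 Pa

P is a product of powers, so relative uncertainties combine in quadrature:
  (1·δF/F)² = (1×0.0241)² = 0.000578;  (-1·δA/A)² = (-1×0.0267)² = 0.000714
δP/P = √(0.00129) = 0.0360
P = 176 Pa, so δP = 0.0360 × 176 = 6.33 Pa.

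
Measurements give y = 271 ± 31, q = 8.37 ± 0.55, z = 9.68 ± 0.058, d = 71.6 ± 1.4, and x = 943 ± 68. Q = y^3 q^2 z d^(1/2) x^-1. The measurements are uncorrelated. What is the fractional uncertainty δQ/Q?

0.375

For a monomial Q ∝ y^3, q^2, z, d^(1/2), x^-1, fractional errors add in quadrature:
  (3·δy/y)² = (3×0.114)² = 0.118;  (2·δq/q)² = (2×0.0657)² = 0.0173;  (1·δz/z)² = (1×0.00599)² = 3.59e-05;  (½·δd/d)² = (0.5×0.0196)² = 9.56e-05;  (-1·δx/x)² = (-1×0.0721)² = 0.00520
δQ/Q = √(0.140) = 0.375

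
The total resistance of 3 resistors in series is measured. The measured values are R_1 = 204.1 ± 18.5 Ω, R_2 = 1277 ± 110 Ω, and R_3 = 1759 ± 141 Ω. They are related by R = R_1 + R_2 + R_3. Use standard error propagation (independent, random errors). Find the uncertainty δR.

180 Ω

Absolute uncertainties add in quadrature for a linear combination:
  (δR_1)² = 342;  (δR_2)² = 12100;  (δR_3)² = 19900
δR = √(32300) = 180 Ω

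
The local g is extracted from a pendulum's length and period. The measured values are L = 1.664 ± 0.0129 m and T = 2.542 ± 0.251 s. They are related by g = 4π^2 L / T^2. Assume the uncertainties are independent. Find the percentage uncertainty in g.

19.8%

Since g is a product/quotient, work with relative uncertainties:
  (1·δL/L)² = (1×0.00775)² = 6.01e-05;  (-2·δT/T)² = (-2×0.0987)² = 0.0390
δg/g = √(0.0391) = 0.198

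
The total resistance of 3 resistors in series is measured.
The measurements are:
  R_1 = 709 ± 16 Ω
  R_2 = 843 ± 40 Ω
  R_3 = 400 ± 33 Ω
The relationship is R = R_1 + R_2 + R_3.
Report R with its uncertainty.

For a sum/difference, combine absolute errors in quadrature:
  (δR_1)² = 256;  (δR_2)² = 1600;  (δR_3)² = 1090
δR = √(2940) = 54.3 Ω
R = 1950 Ω.

1950 ± 54.3 Ω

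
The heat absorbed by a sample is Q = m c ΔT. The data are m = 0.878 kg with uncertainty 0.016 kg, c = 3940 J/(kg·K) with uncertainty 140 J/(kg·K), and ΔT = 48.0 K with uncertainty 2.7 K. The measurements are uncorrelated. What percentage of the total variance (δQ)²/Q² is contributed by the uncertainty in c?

(δQ/Q)² = (1·δm/m)² + (1·δc/c)² + (1·δΔT/ΔT)²
  m term: (1×0.0182)² = 0.000332
  c term: (1×0.0355)² = 0.00126
  ΔT term: (1×0.0563)² = 0.00316
Total = 0.00476. Share from c = 0.00126/0.00476 = 0.265.

26.5%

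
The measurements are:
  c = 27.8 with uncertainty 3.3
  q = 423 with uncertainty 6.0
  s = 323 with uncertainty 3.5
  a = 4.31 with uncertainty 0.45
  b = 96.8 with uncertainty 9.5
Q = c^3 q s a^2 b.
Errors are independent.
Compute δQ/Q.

Products/powers → add relative errors in quadrature, weighted by exponent:
  (3·δc/c)² = (3×0.119)² = 0.127;  (1·δq/q)² = (1×0.0142)² = 0.000201;  (1·δs/s)² = (1×0.0108)² = 0.000117;  (2·δa/a)² = (2×0.104)² = 0.0436;  (1·δb/b)² = (1×0.0981)² = 0.00963
δQ/Q = √(0.180) = 0.425

0.425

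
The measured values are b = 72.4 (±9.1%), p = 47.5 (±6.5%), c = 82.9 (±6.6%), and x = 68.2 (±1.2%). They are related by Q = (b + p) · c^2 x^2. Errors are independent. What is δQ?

5.64e+08

Let u = b + p = 120. δu = √(δb² + δp²) = √(43.4 + 9.53) = 7.28, so δu/u = 0.0607.
Q is then a monomial in u, c, x:
δQ/Q = √((δu/u)² + (2·δc/c)² + (2·δx/x)²) = √(0.00368 + 0.0174 + 0.000576) = 0.147
Q = 3.83e+09, so δQ = 0.147 × 3.83e+09 = 5.64e+08.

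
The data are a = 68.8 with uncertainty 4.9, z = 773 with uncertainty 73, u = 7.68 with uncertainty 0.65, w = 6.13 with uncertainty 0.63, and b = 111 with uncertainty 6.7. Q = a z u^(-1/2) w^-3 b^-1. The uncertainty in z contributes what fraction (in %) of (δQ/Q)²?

(δQ/Q)² = (1·δa/a)² + (1·δz/z)² + (−½·δu/u)² + (-3·δw/w)² + (-1·δb/b)²
  a term: (1×0.0712)² = 0.00507
  z term: (1×0.0944)² = 0.00892
  u term: (-0.5×0.0846)² = 0.00179
  w term: (-3×0.103)² = 0.0951
  b term: (-1×0.0604)² = 0.00364
Total = 0.114. Share from z = 0.00892/0.114 = 0.0779.

7.79%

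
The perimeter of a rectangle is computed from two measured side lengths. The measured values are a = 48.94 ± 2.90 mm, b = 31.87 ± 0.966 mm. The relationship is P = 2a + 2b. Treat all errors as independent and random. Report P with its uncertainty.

P is a linear combination, so absolute uncertainties add in quadrature:
  (2·δa)² = 33.6;  (2·δb)² = 3.73
δP = √(37.4) = 6.11 mm
P = 161.6 mm.

161.6 ± 6.11 mm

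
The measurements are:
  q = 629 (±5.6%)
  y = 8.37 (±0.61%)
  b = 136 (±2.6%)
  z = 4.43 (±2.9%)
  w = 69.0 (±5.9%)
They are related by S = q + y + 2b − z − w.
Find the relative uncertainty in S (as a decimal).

Absolute uncertainties add in quadrature for a linear combination:
  (δq)² = 1240;  (δy)² = 0.00261;  (2·δb)² = 50.0;  (δz)² = 0.0165;  (δw)² = 16.6
δS = √(1310) = 36.2
S = 836, so δS/S = 36.2/836 = 0.0433.

0.0433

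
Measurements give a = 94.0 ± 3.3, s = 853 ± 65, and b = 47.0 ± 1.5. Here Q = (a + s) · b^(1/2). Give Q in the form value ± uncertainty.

Let u = a + s = 947. δu = √(δa² + δs²) = √(10.9 + 4220) = 65.1, so δu/u = 0.0687.
Q is then a monomial in u, b:
δQ/Q = √((δu/u)² + (½·δb/b)²) = √(0.00472 + 0.000255) = 0.0706
Q = 6490, so δQ = 0.0706 × 6490 = 458.

6490 ± 458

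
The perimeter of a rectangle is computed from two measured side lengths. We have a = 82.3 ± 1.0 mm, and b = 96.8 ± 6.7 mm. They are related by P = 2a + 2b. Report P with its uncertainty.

P is a linear combination, so absolute uncertainties add in quadrature:
  (2·δa)² = 4.00;  (2·δb)² = 180
δP = √(184) = 13.5 mm
P = 358 mm.

358 ± 13.5 mm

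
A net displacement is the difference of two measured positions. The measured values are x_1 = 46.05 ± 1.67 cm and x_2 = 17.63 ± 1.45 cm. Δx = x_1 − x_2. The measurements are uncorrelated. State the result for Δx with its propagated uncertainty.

28.42 ± 2.21 cm

Δx is a linear combination, so absolute uncertainties add in quadrature:
  (δx_1)² = 2.79;  (δx_2)² = 2.10
δΔx = √(4.89) = 2.21 cm
Δx = 28.42 cm.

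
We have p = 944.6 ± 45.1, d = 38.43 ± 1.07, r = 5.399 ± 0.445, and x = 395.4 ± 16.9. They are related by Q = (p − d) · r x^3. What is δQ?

Let u = p − d = 906.2. δu = √(δp² + δd²) = √(2030 + 1.14) = 45.1, so δu/u = 0.0498.
Q is then a monomial in u, r, x:
δQ/Q = √((δu/u)² + (1·δr/r)² + (3·δx/x)²) = √(0.00248 + 0.00679 + 0.0164) = 0.160
Q = 3.024e+11, so δQ = 0.160 × 3.024e+11 = 4.85e+10.

4.85e+10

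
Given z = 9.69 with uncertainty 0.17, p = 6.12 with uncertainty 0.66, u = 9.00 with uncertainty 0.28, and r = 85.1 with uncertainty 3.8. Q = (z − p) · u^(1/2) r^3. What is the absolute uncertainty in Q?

1.54e+06

Let w = z − p = 3.57. δw = √(δz² + δp²) = √(0.0289 + 0.436) = 0.682, so δw/w = 0.191.
Q is then a monomial in w, u, r:
δQ/Q = √((δw/w)² + (½·δu/u)² + (3·δr/r)²) = √(0.0364 + 0.000242 + 0.0179) = 0.234
Q = 6.6e+06, so δQ = 0.234 × 6.6e+06 = 1.54e+06.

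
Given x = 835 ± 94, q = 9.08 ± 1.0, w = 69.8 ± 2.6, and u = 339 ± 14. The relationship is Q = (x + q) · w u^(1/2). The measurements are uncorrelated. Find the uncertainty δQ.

1.29e+05

Let h = x + q = 844. δh = √(δx² + δq²) = √(8840 + 1.00) = 94.0, so δh/h = 0.111.
Q is then a monomial in h, w, u:
δQ/Q = √((δh/h)² + (1·δw/w)² + (½·δu/u)²) = √(0.0124 + 0.00139 + 0.000426) = 0.119
Q = 1.08e+06, so δQ = 0.119 × 1.08e+06 = 1.29e+05.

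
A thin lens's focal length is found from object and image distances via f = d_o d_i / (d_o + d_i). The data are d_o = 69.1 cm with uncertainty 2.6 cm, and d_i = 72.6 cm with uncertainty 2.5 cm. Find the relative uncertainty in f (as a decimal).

0.0256

∂f/∂d_o = (d_i/(d_o+d_i))² = 0.263;  ∂f/∂d_i = (d_o/(d_o+d_i))² = 0.238
δf = √((∂f/∂d_o · δd_o)² + (∂f/∂d_i · δd_i)²) = √(0.466 + 0.353) = 0.905 cm
f = 35.4 cm, so δf/f = 0.905/35.4 = 0.0256.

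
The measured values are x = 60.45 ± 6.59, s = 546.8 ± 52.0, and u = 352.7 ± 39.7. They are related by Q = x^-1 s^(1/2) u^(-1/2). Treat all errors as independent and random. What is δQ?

Relative error in a monomial: (δQ/Q)² = Σ (nᵢ · δxᵢ/xᵢ)².
  (-1·δx/x)² = (-1×0.109)² = 0.0119;  (½·δs/s)² = (0.5×0.0951)² = 0.00226;  (−½·δu/u)² = (-0.5×0.113)² = 0.00317
δQ/Q = √(0.0173) = 0.132
Q = 0.02060, so δQ = 0.132 × 0.02060 = 0.00271.

0.00271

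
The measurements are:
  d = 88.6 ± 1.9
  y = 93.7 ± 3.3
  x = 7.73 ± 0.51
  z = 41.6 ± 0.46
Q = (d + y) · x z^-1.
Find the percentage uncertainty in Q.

7.01%

Let u = d + y = 182. δu = √(δd² + δy²) = √(3.61 + 10.9) = 3.81, so δu/u = 0.0209.
Q is then a monomial in u, x, z:
δQ/Q = √((δu/u)² + (1·δx/x)² + (-1·δz/z)²) = √(0.000436 + 0.00435 + 0.000122) = 0.0701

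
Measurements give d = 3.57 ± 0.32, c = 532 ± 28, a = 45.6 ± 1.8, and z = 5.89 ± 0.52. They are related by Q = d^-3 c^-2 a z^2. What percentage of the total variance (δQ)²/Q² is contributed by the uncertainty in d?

62.3%

(δQ/Q)² = (-3·δd/d)² + (-2·δc/c)² + (1·δa/a)² + (2·δz/z)²
  d term: (-3×0.0896)² = 0.0723
  c term: (-2×0.0526)² = 0.0111
  a term: (1×0.0395)² = 0.00156
  z term: (2×0.0883)² = 0.0312
Total = 0.116. Share from d = 0.0723/0.116 = 0.623.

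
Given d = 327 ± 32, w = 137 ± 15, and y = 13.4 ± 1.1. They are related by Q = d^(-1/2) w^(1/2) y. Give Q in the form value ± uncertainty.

8.67 ± 0.955

Products/powers → add relative errors in quadrature, weighted by exponent:
  (−½·δd/d)² = (-0.5×0.0979)² = 0.00239;  (½·δw/w)² = (0.5×0.109)² = 0.00300;  (1·δy/y)² = (1×0.0821)² = 0.00674
δQ/Q = √(0.0121) = 0.110
Q = 8.67, so δQ = 0.110 × 8.67 = 0.955.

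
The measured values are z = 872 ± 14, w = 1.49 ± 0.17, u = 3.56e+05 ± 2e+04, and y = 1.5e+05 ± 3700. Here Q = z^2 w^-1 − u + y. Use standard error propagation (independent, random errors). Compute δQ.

Let p = z^2·w^-1 = 5.1e+05. δp/p = √((2·δz/z)² + (-1·δw/w)²) = √(0.00103 + 0.0130) = 0.119, so δp = 60500.
Q = p − u + y: δQ = √(δp² + δu² + δy²) = √(3.66e+09 + 4e+08 + 1.37e+07) = 63800

63800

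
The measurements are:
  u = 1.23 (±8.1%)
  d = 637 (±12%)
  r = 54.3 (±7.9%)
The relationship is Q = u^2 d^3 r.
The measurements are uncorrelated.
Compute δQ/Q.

Products/powers → add relative errors in quadrature, weighted by exponent:
  (2·δu/u)² = (2×0.0810)² = 0.0262;  (3·δd/d)² = (3×0.120)² = 0.130;  (1·δr/r)² = (1×0.0790)² = 0.00624
δQ/Q = √(0.162) = 0.403

0.403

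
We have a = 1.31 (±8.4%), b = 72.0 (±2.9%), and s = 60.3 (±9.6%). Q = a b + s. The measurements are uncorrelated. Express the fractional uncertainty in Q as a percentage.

6.59%

Let p = a·b = 94.3. δp/p = √((1·δa/a)² + (1·δb/b)²) = √(0.00706 + 0.000841) = 0.0889, so δp = 8.38.
Q = p + s: δQ = √(δp² + δs²) = √(70.3 + 33.5) = 10.2
Q = 155, so δQ/Q = 10.2/155 = 0.0659.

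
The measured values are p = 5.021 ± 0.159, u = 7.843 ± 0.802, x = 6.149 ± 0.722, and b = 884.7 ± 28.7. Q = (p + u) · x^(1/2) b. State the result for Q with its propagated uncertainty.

Let w = p + u = 12.86. δw = √(δp² + δu²) = √(0.0253 + 0.643) = 0.818, so δw/w = 0.0636.
Q is then a monomial in w, x, b:
δQ/Q = √((δw/w)² + (½·δx/x)² + (1·δb/b)²) = √(0.00404 + 0.00345 + 0.00105) = 0.0924
Q = 28220, so δQ = 0.0924 × 28220 = 2610.

28220 ± 2610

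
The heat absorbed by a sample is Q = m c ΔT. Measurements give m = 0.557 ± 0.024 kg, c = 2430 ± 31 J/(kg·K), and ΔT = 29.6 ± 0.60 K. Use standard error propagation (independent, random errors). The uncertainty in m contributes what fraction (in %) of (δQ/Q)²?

(δQ/Q)² = (1·δm/m)² + (1·δc/c)² + (1·δΔT/ΔT)²
  m term: (1×0.0431)² = 0.00186
  c term: (1×0.0128)² = 0.000163
  ΔT term: (1×0.0203)² = 0.000411
Total = 0.00243. Share from m = 0.00186/0.00243 = 0.764.

76.4%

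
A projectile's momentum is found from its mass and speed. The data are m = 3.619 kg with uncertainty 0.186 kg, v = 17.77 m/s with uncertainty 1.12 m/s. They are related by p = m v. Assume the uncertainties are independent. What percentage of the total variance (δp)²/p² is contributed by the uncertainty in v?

(δp/p)² = (1·δm/m)² + (1·δv/v)²
  m term: (1×0.0514)² = 0.00264
  v term: (1×0.0630)² = 0.00397
Total = 0.00661. Share from v = 0.00397/0.00661 = 0.601.

60.1%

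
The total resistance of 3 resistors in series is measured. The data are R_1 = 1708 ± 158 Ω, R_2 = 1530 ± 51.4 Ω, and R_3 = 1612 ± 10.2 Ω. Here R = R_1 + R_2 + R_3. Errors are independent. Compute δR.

166 Ω

R is a linear combination, so absolute uncertainties add in quadrature:
  (δR_1)² = 25000;  (δR_2)² = 2640;  (δR_3)² = 104
δR = √(27700) = 166 Ω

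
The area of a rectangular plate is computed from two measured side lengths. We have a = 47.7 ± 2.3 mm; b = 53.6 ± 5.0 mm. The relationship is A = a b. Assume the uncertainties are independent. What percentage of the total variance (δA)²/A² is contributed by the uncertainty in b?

78.9%

(δA/A)² = (1·δa/a)² + (1·δb/b)²
  a term: (1×0.0482)² = 0.00232
  b term: (1×0.0933)² = 0.00870
Total = 0.0110. Share from b = 0.00870/0.0110 = 0.789.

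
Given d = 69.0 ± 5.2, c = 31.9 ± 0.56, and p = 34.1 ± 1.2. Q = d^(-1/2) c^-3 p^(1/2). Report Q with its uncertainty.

(2.17 ± 0.145) × 10^-5

Products/powers → add relative errors in quadrature, weighted by exponent:
  (−½·δd/d)² = (-0.5×0.0754)² = 0.00142;  (-3·δc/c)² = (-3×0.0176)² = 0.00277;  (½·δp/p)² = (0.5×0.0352)² = 0.000310
δQ/Q = √(0.00450) = 0.0671
Q = 2.17e-05, so δQ = 0.0671 × 2.17e-05 = 1.45e-06.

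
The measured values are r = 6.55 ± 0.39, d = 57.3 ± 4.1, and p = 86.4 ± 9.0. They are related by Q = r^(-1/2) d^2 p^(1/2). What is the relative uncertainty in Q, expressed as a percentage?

Since Q is a product/quotient, work with relative uncertainties:
  (−½·δr/r)² = (-0.5×0.0595)² = 0.000886;  (2·δd/d)² = (2×0.0716)² = 0.0205;  (½·δp/p)² = (0.5×0.104)² = 0.00271
δQ/Q = √(0.0241) = 0.155

15.5%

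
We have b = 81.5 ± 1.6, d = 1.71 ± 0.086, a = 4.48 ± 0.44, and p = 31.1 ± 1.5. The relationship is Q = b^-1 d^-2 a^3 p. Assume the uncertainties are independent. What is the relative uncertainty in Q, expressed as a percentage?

Products/powers → add relative errors in quadrature, weighted by exponent:
  (-1·δb/b)² = (-1×0.0196)² = 0.000385;  (-2·δd/d)² = (-2×0.0503)² = 0.0101;  (3·δa/a)² = (3×0.0982)² = 0.0868;  (1·δp/p)² = (1×0.0482)² = 0.00233
δQ/Q = √(0.0996) = 0.316

31.6%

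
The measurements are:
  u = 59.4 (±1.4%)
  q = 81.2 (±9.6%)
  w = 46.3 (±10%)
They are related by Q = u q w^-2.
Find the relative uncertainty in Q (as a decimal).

Since Q is a product/quotient, work with relative uncertainties:
  (1·δu/u)² = (1×0.0140)² = 0.000196;  (1·δq/q)² = (1×0.0960)² = 0.00922;  (-2·δw/w)² = (-2×0.100)² = 0.0400
δQ/Q = √(0.0494) = 0.222

0.222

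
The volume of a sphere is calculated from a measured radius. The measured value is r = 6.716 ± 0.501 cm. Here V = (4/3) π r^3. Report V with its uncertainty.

V ∝ r^3, so δV/V = |3| · δr/r = 3 × 0.0746 = 0.224.
V = 1269 cm^3, so δV = 0.224 × 1269 = 284 cm^3.

1269 ± 284 cm^3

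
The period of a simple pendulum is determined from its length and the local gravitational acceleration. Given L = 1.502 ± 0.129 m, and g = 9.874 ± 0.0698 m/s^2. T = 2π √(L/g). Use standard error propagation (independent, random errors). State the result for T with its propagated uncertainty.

2.451 ± 0.106 s

Relative error in a monomial: (δT/T)² = Σ (nᵢ · δxᵢ/xᵢ)².
  (½·δL/L)² = (0.5×0.0859)² = 0.00184;  (−½·δg/g)² = (-0.5×0.00707)² = 1.25e-05
δT/T = √(0.00186) = 0.0431
T = 2.451 s, so δT = 0.0431 × 2.451 = 0.106 s.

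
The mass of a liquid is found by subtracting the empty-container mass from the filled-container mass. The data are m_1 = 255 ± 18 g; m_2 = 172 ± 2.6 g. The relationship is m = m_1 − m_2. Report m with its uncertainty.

m is a linear combination, so absolute uncertainties add in quadrature:
  (δm_1)² = 324;  (δm_2)² = 6.76
δm = √(331) = 18.2 g
m = 83.0 g.

83.0 ± 18.2 g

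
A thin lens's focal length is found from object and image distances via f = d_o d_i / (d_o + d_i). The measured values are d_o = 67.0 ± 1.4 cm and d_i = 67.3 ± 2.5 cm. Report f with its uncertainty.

33.6 ± 0.715 cm

∂f/∂d_o = (d_i/(d_o+d_i))² = 0.251;  ∂f/∂d_i = (d_o/(d_o+d_i))² = 0.249
δf = √((∂f/∂d_o · δd_o)² + (∂f/∂d_i · δd_i)²) = √(0.124 + 0.387) = 0.715 cm
f = 33.6 cm.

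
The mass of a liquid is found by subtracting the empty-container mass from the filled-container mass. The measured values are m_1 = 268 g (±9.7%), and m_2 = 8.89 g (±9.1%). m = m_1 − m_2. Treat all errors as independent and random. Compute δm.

For a sum/difference, combine absolute errors in quadrature:
  (δm_1)² = 676;  (δm_2)² = 0.654
δm = √(676) = 26.0 g

26.0 g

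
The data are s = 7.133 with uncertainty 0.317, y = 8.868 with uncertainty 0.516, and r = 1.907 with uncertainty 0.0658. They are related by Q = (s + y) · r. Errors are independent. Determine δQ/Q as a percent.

5.12%

Let u = s + y = 16.00. δu = √(δs² + δy²) = √(0.100 + 0.266) = 0.606, so δu/u = 0.0378.
Q is then a monomial in u, r:
δQ/Q = √((δu/u)² + (1·δr/r)²) = √(0.00143 + 0.00119) = 0.0512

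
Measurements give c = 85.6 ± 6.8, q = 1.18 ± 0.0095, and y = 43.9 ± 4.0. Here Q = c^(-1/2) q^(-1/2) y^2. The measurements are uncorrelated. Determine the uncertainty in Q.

35.8

Since Q is a product/quotient, work with relative uncertainties:
  (−½·δc/c)² = (-0.5×0.0794)² = 0.00158;  (−½·δq/q)² = (-0.5×0.00805)² = 1.62e-05;  (2·δy/y)² = (2×0.0911)² = 0.0332
δQ/Q = √(0.0348) = 0.187
Q = 192, so δQ = 0.187 × 192 = 35.8.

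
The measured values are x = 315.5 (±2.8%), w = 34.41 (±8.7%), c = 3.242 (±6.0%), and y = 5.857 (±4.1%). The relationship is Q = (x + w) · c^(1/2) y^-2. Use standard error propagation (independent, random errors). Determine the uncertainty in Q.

Let u = x + w = 349.9. δu = √(δx² + δw²) = √(78.0 + 8.96) = 9.33, so δu/u = 0.0267.
Q is then a monomial in u, c, y:
δQ/Q = √((δu/u)² + (½·δc/c)² + (-2·δy/y)²) = √(0.000711 + 0.000900 + 0.00672) = 0.0913
Q = 18.37, so δQ = 0.0913 × 18.37 = 1.68.

1.68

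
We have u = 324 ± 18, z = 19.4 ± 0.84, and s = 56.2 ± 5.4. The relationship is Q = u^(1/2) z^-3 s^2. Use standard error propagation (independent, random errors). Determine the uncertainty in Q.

Each factor contributes (exponent × relative error)² to (δQ/Q)²:
  (½·δu/u)² = (0.5×0.0556)² = 0.000772;  (-3·δz/z)² = (-3×0.0433)² = 0.0169;  (2·δs/s)² = (2×0.0961)² = 0.0369
δQ/Q = √(0.0546) = 0.234
Q = 7.79, so δQ = 0.234 × 7.79 = 1.82.

1.82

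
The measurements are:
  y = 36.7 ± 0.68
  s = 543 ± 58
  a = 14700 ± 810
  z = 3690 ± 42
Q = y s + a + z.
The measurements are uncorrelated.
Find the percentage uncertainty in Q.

Let p = y·s = 19900. δp/p = √((1·δy/y)² + (1·δs/s)²) = √(0.000343 + 0.0114) = 0.108, so δp = 2160.
Q = p + a + z: δQ = √(δp² + δa² + δz²) = √(4.67e+06 + 6.56e+05 + 1760) = 2310
Q = 38300, so δQ/Q = 2310/38300 = 0.0602.

6.02%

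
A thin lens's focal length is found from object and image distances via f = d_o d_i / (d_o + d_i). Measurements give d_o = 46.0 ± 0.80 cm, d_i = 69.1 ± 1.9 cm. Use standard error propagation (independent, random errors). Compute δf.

0.419 cm

∂f/∂d_o = (d_i/(d_o+d_i))² = 0.360;  ∂f/∂d_i = (d_o/(d_o+d_i))² = 0.160
δf = √((∂f/∂d_o · δd_o)² + (∂f/∂d_i · δd_i)²) = √(0.0831 + 0.0921) = 0.419 cm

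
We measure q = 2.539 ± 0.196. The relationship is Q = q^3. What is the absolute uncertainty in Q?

3.79

Since Q is a product/quotient, work with relative uncertainties:
  (3·δq/q)² = (3×0.0772)² = 0.0536
δQ/Q = √(0.0536) = 0.232
Q = 16.37, so δQ = 0.232 × 16.37 = 3.79.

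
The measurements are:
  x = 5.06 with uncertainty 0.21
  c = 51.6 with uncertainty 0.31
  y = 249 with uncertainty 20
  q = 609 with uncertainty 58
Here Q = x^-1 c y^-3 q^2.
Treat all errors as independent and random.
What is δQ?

0.0759

Relative error in a monomial: (δQ/Q)² = Σ (nᵢ · δxᵢ/xᵢ)².
  (-1·δx/x)² = (-1×0.0415)² = 0.00172;  (1·δc/c)² = (1×0.00601)² = 3.61e-05;  (-3·δy/y)² = (-3×0.0803)² = 0.0581;  (2·δq/q)² = (2×0.0952)² = 0.0363
δQ/Q = √(0.0961) = 0.310
Q = 0.245, so δQ = 0.310 × 0.245 = 0.0759.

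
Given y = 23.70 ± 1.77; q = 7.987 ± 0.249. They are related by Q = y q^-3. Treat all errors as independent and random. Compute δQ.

Each factor contributes (exponent × relative error)² to (δQ/Q)²:
  (1·δy/y)² = (1×0.0747)² = 0.00558;  (-3·δq/q)² = (-3×0.0312)² = 0.00875
δQ/Q = √(0.0143) = 0.120
Q = 0.04652, so δQ = 0.120 × 0.04652 = 0.00557.

0.00557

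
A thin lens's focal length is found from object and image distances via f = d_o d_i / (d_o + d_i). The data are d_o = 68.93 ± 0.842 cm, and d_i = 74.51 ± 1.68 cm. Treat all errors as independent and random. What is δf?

0.450 cm

∂f/∂d_o = (d_i/(d_o+d_i))² = 0.270;  ∂f/∂d_i = (d_o/(d_o+d_i))² = 0.231
δf = √((∂f/∂d_o · δd_o)² + (∂f/∂d_i · δd_i)²) = √(0.0516 + 0.151) = 0.450 cm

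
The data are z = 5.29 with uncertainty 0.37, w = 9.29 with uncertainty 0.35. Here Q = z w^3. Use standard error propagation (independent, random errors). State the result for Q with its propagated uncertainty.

Products/powers → add relative errors in quadrature, weighted by exponent:
  (1·δz/z)² = (1×0.0699)² = 0.00489;  (3·δw/w)² = (3×0.0377)² = 0.0128
δQ/Q = √(0.0177) = 0.133
Q = 4240, so δQ = 0.133 × 4240 = 564.

4240 ± 564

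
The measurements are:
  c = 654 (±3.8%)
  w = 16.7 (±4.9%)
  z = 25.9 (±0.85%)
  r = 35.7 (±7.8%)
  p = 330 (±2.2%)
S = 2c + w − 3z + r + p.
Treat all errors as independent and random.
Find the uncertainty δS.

50.3

Sums and differences: (δS)² = Σ (cᵢ δxᵢ)².
  (2·δc)² = 2470;  (δw)² = 0.670;  (3·δz)² = 0.436;  (δr)² = 7.75;  (δp)² = 52.7
δS = √(2530) = 50.3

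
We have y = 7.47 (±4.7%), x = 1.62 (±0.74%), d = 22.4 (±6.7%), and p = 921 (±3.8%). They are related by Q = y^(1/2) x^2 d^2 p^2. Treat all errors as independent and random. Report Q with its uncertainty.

(3.05 ± 0.478) × 10^9

Relative error in a monomial: (δQ/Q)² = Σ (nᵢ · δxᵢ/xᵢ)².
  (½·δy/y)² = (0.5×0.0470)² = 0.000552;  (2·δx/x)² = (2×0.00740)² = 0.000219;  (2·δd/d)² = (2×0.0670)² = 0.0180;  (2·δp/p)² = (2×0.0380)² = 0.00578
δQ/Q = √(0.0245) = 0.157
Q = 3.05e+09, so δQ = 0.157 × 3.05e+09 = 4.78e+08.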